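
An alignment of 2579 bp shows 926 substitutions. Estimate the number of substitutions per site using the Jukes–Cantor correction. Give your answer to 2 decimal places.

0.49

p = 926/2579 ≈ 0.359054.
d = −(3/4) ln(1 − 4p/3) = −0.75 ln(1 − 0.478739) = −0.75 ln(0.521261)
  = −0.75 × (-0.651504) = 0.488628 substitutions/site.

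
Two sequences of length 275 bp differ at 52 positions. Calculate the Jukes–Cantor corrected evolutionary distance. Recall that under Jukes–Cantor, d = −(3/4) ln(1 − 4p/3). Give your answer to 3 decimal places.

0.218

p = 52/275 ≈ 0.189091.
d = −(3/4) ln(1 − 4p/3) = −0.75 ln(1 − 0.252121) = −0.75 ln(0.747879)
  = −0.75 × (-0.290514) = 0.217886 substitutions/site.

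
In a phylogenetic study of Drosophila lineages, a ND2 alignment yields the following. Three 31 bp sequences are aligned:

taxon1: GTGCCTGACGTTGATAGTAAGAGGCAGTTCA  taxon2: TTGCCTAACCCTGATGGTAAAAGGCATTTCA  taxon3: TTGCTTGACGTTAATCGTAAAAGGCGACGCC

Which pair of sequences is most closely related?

taxon1 and taxon2

taxon1–taxon2: 7/31 differ, p = 0.226, d = 0.269.
taxon1–taxon3: 10/31 differ, p = 0.323, d = 0.422.
taxon2–taxon3: 11/31 differ, p = 0.355, d = 0.481.
The smallest distance is between taxon1 and taxon2.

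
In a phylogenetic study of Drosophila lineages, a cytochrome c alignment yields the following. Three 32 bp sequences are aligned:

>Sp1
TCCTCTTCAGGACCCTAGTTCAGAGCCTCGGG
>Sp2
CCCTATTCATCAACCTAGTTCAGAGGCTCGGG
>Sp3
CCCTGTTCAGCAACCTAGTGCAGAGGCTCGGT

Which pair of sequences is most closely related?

Sp1–Sp2: 6/32 differ, p = 0.188, d = 0.216.
Sp1–Sp3: 7/32 differ, p = 0.219, d = 0.259.
Sp2–Sp3: 4/32 differ, p = 0.125, d = 0.137.
The smallest distance is between Sp2 and Sp3.

Sp2 and Sp3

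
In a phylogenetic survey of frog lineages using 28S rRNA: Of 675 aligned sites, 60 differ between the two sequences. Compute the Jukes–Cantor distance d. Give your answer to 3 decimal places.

0.095

p = 60/675 ≈ 0.088889.
d = −(3/4) ln(1 − 4p/3) = −0.75 ln(1 − 0.118519) = −0.75 ln(0.881481)
  = −0.75 × (-0.126152) = 0.094614 substitutions/site.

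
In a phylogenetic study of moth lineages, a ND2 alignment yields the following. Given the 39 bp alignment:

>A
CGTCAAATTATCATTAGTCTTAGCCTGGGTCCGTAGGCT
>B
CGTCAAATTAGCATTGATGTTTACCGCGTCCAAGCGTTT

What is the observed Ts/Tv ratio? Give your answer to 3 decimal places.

Transitions are A↔G and C↔T; transversions are all other mismatches.
Transitions: 6. Transversions: 10.
R = 6/10 = 0.600.

0.600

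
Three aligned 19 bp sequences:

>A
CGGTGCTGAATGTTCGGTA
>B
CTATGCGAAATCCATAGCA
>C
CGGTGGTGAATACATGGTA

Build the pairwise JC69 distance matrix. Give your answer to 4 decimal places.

A–B: 10/19 sites differ → p ≈ 0.526316, d = −0.75 ln(1 − 0.701755) = 0.907380 ≈ 0.9074.
A–C: 5/19 sites differ → p ≈ 0.263158, d = −0.75 ln(1 − 0.350877) = 0.324100 ≈ 0.3241.
B–C: 8/19 sites differ → p ≈ 0.421053, d = −0.75 ln(1 − 0.561404) = 0.618132 ≈ 0.6181.

d(A,B) = 0.9074, d(A,C) = 0.3241, d(B,C) = 0.6181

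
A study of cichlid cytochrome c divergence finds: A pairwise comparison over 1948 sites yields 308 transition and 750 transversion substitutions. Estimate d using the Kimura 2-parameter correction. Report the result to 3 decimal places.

0.971

P = 308/1948 ≈ 0.158111 and Q = 750/1948 ≈ 0.38501.
Under the Kimura two-parameter model, d = −½ ln(1 − 2P − Q) − ¼ ln(1 − 2Q).
1 − 2P − Q = 0.298768, giving −½ ln(0.298768) = 0.604044.
1 − 2Q = 0.22998, giving −¼ ln(0.22998) = 0.367441.
d = 0.604044 + 0.367441 = 0.971485.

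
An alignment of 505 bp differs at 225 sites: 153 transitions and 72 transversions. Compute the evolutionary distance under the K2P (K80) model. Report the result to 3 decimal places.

0.774

P = 153/505 ≈ 0.30297 and Q = 72/505 ≈ 0.142574.
Under the Kimura two-parameter model, d = −½ ln(1 − 2P − Q) − ¼ ln(1 − 2Q).
1 − 2P − Q = 0.251486, giving −½ ln(0.251486) = 0.690184.
1 − 2Q = 0.714852, giving −¼ ln(0.714852) = 0.083920.
d = 0.690184 + 0.083920 = 0.774104.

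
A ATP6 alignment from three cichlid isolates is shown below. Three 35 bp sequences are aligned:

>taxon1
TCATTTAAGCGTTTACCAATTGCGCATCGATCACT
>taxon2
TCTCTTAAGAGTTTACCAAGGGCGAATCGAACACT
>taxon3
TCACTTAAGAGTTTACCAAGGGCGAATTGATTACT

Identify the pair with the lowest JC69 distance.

taxon1–taxon2: 7/35 differ, p = 0.200, d = 0.233.
taxon1–taxon3: 7/35 differ, p = 0.200, d = 0.233.
taxon2–taxon3: 4/35 differ, p = 0.114, d = 0.124.
The smallest distance is between taxon2 and taxon3.

taxon2 and taxon3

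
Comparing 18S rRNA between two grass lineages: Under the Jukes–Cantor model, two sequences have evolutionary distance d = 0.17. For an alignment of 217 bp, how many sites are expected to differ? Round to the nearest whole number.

Invert JC69: p = (3/4)(1 − e^(−4d/3)) = 0.75 × (1 − e^(-0.226667)) = 0.75 × (1 − 0.797186) = 0.152111.
Expected differing sites = pL ≈ 0.152111 × 217 = 33.008087 ≈ 33.

33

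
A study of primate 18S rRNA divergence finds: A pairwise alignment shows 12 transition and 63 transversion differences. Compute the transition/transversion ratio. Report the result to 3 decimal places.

0.190

R = 12/63 = 0.190476… ≈ 0.190 (to 3 d.p.).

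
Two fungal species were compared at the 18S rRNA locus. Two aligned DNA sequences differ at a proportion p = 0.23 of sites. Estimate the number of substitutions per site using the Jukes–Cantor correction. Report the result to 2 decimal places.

0.27

d = −(3/4) ln(1 − 4p/3) = −0.75 ln(1 − 0.306667) = −0.75 ln(0.693333)
  = −0.75 × (-0.366245) = 0.274684 substitutions/site.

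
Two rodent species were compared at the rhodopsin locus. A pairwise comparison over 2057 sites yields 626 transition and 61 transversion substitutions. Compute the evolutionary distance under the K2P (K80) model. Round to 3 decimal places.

P = 626/2057 ≈ 0.304327 and Q = 61/2057 ≈ 0.029655.
Under the Kimura two-parameter model, d = −½ ln(1 − 2P − Q) − ¼ ln(1 − 2Q).
1 − 2P − Q = 0.361691, giving −½ ln(0.361691) = 0.508483.
1 − 2Q = 0.94069, giving −¼ ln(0.94069) = 0.015285.
d = 0.508483 + 0.015285 = 0.523768.

0.524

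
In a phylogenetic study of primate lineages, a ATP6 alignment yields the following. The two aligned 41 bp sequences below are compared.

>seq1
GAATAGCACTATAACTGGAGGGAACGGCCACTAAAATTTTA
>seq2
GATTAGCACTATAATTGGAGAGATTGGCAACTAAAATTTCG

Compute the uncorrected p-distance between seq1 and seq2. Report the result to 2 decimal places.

0.20

The sequences differ at 8 of 41 positions (sites 3, 15, 21, 24, 25, 29, 40, 41).
p = 8/41 = 0.195121… ≈ 0.20 (to 2 d.p.).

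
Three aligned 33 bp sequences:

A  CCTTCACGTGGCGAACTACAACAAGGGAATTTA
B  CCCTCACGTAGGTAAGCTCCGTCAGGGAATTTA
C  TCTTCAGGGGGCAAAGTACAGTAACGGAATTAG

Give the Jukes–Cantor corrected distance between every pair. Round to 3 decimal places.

A–B: 11/33 sites differ → p ≈ 0.333333, d = −0.75 ln(1 − 0.444444) = 0.440839 ≈ 0.441.
A–C: 10/33 sites differ → p ≈ 0.30303, d = −0.75 ln(1 − 0.40404) = 0.388186 ≈ 0.388.
B–C: 14/33 sites differ → p ≈ 0.424242, d = −0.75 ln(1 − 0.565656) = 0.625439 ≈ 0.625.

d(A,B) = 0.441, d(A,C) = 0.388, d(B,C) = 0.625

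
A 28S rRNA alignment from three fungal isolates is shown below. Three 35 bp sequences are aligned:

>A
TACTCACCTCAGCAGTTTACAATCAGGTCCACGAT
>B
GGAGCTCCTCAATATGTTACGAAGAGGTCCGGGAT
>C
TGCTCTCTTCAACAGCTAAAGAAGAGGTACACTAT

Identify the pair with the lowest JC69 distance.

A and C

A–B: 14/35 differ, p = 0.400, d = 0.572.
A–C: 12/35 differ, p = 0.343, d = 0.458.
B–C: 13/35 differ, p = 0.371, d = 0.513.
The smallest distance is between A and C.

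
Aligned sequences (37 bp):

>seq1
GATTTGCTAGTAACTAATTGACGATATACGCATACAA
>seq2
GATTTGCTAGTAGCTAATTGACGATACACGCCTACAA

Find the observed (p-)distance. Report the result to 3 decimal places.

The sequences differ at 3 of 37 positions (sites 13, 27, 32).
p = 3/37 = 0.081081… ≈ 0.081 (to 3 d.p.).

0.081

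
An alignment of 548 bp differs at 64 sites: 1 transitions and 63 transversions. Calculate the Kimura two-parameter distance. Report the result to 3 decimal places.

0.128

P = 1/548 ≈ 0.001825 and Q = 63/548 ≈ 0.114964.
Under the Kimura two-parameter model, d = −½ ln(1 − 2P − Q) − ¼ ln(1 − 2Q).
1 − 2P − Q = 0.881386, giving −½ ln(0.881386) = 0.063130.
1 − 2Q = 0.770072, giving −¼ ln(0.770072) = 0.065318.
d = 0.063130 + 0.065318 = 0.128448.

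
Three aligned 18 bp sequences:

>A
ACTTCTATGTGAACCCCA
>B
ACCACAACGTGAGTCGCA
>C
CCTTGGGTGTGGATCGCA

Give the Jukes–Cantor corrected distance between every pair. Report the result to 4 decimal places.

d(A,B) = 0.5482, d(A,C) = 0.5482, d(B,C) = 0.8240

A–B: 7/18 sites differ → p ≈ 0.388889, d = −0.75 ln(1 − 0.518519) = 0.548166 ≈ 0.5482.
A–C: 7/18 sites differ → p ≈ 0.388889, d = −0.75 ln(1 − 0.518519) = 0.548166 ≈ 0.5482.
B–C: 9/18 sites differ → p = 0.5, d = −0.75 ln(1 − 0.666667) = 0.823960 ≈ 0.8240.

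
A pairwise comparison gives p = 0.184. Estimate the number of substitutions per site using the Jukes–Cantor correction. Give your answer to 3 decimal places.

0.211

d = −(3/4) ln(1 − 4p/3) = −0.75 ln(1 − 0.245333) = −0.75 ln(0.754667)
  = −0.75 × (-0.281479) = 0.211109 substitutions/site.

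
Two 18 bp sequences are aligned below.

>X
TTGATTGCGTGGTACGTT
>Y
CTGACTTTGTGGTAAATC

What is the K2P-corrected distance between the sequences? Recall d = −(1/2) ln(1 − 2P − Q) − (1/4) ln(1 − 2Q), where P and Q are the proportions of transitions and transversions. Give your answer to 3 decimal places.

Of 18 sites, 5 differences are transitions and 2 are transversions, so P = 5/18 ≈ 0.277778 and Q = 2/18 ≈ 0.111111.
Under the Kimura two-parameter model, d = −½ ln(1 − 2P − Q) − ¼ ln(1 − 2Q).
1 − 2P − Q = 0.333333, giving −½ ln(0.333333) = 0.549307.
1 − 2Q = 0.777778, giving −¼ ln(0.777778) = 0.062829.
d = 0.549307 + 0.062829 = 0.612136.

0.612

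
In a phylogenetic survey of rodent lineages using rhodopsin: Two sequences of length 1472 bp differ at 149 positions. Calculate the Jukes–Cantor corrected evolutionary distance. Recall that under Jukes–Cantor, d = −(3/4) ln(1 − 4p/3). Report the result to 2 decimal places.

0.11

p = 149/1472 ≈ 0.101223.
d = −(3/4) ln(1 − 4p/3) = −0.75 ln(1 − 0.134964) = −0.75 ln(0.865036)
  = −0.75 × (-0.144984) = 0.108738 substitutions/site.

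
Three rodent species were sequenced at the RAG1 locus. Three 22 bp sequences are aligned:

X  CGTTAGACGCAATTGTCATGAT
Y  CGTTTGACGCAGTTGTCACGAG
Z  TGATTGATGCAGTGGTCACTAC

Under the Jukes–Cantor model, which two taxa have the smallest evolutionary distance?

X–Y: 4/22 differ, p = 0.182, d = 0.208.
X–Z: 9/22 differ, p = 0.409, d = 0.591.
Y–Z: 6/22 differ, p = 0.273, d = 0.339.
The smallest distance is between X and Y.

X and Y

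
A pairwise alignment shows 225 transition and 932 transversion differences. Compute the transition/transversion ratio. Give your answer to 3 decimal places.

0.241

R = 225/932 = 0.241416… ≈ 0.241 (to 3 d.p.).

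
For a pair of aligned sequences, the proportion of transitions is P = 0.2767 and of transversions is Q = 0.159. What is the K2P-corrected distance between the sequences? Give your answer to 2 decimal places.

Under the Kimura two-parameter model, d = −½ ln(1 − 2P − Q) − ¼ ln(1 − 2Q).
1 − 2P − Q = 0.2876, giving −½ ln(0.2876) = 0.623092.
1 − 2Q = 0.682, giving −¼ ln(0.682) = 0.095681.
d = 0.623092 + 0.095681 = 0.718773.

0.72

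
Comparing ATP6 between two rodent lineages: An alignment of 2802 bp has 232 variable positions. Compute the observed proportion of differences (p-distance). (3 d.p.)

p = 232/2802 = 0.082798… ≈ 0.083 (to 3 d.p.).

0.083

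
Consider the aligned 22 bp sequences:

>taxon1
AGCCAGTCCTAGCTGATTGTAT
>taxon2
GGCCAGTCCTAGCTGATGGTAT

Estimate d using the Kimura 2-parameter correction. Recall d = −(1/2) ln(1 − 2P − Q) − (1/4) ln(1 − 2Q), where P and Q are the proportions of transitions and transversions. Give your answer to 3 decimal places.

Of 22 sites, 1 differences are transitions and 1 are transversions, so P = 1/22 ≈ 0.045455 and Q = 1/22 ≈ 0.045455.
Under the Kimura two-parameter model, d = −½ ln(1 − 2P − Q) − ¼ ln(1 − 2Q).
1 − 2P − Q = 0.863635, giving −½ ln(0.863635) = 0.073303.
1 − 2Q = 0.90909, giving −¼ ln(0.90909) = 0.023828.
d = 0.073303 + 0.023828 = 0.097131.

0.097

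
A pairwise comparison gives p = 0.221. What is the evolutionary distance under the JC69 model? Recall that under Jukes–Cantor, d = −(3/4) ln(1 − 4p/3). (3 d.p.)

d = −(3/4) ln(1 − 4p/3) = −0.75 ln(1 − 0.294667) = −0.75 ln(0.705333)
  = −0.75 × (-0.349085) = 0.261814 substitutions/site.

0.262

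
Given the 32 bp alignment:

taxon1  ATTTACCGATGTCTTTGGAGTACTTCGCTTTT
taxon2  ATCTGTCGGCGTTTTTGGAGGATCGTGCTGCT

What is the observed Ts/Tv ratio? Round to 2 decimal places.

Transitions are A↔G and C↔T; transversions are all other mismatches.
Transitions: 10. Transversions: 3.
R = 10/3 = 3.333333… ≈ 3.33 (to 2 d.p.).

3.33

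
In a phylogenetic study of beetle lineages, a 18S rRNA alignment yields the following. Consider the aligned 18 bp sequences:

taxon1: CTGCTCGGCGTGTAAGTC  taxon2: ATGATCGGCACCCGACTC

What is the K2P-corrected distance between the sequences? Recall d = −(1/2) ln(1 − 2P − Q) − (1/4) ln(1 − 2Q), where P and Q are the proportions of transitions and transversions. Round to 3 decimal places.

0.696

Of 18 sites, 4 differences are transitions and 4 are transversions, so P = 4/18 ≈ 0.222222 and Q = 4/18 ≈ 0.222222.
Under the Kimura two-parameter model, d = −½ ln(1 − 2P − Q) − ¼ ln(1 − 2Q).
1 − 2P − Q = 0.333334, giving −½ ln(0.333334) = 0.549305.
1 − 2Q = 0.555556, giving −¼ ln(0.555556) = 0.146946.
d = 0.549305 + 0.146946 = 0.696251.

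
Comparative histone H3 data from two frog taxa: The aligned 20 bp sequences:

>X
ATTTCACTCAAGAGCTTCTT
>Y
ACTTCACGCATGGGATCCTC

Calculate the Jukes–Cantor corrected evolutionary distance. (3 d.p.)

0.471

The sequences differ at 7 of 20 sites (2, 8, 11, 13, 15, 17, 20), so p = 7/20 = 0.35.
d = −(3/4) ln(1 − 4p/3) = −0.75 ln(1 − 0.466667) = −0.75 ln(0.533333)
  = −0.75 × (-0.628609) = 0.471457 substitutions/site.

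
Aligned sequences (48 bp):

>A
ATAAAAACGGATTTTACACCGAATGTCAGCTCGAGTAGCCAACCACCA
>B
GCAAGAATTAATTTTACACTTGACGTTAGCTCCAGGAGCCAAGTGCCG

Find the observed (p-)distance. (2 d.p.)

The sequences differ at 17 of 48 positions.
p = 17/48 = 0.354166… ≈ 0.35 (to 2 d.p.).

0.35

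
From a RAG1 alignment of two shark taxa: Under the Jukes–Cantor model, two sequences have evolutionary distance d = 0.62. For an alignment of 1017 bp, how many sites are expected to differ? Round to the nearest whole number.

Invert JC69: p = (3/4)(1 − e^(−4d/3)) = 0.75 × (1 − e^(-0.826667)) = 0.75 × (1 − 0.437505) = 0.421871.
Expected differing sites = pL ≈ 0.421871 × 1017 = 429.042807 ≈ 429.

429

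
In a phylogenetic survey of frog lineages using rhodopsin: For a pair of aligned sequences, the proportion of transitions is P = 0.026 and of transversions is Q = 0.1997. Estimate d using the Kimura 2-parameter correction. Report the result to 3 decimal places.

Under the Kimura two-parameter model, d = −½ ln(1 − 2P − Q) − ¼ ln(1 − 2Q).
1 − 2P − Q = 0.7483, giving −½ ln(0.7483) = 0.144976.
1 − 2Q = 0.6006, giving −¼ ln(0.6006) = 0.127457.
d = 0.144976 + 0.127457 = 0.272433.

0.272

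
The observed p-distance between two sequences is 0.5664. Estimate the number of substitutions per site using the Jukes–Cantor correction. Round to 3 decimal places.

1.055

d = −(3/4) ln(1 − 4p/3) = −0.75 ln(1 − 0.7552) = −0.75 ln(0.2448)
  = −0.75 × (-1.407314) = 1.055486 substitutions/site.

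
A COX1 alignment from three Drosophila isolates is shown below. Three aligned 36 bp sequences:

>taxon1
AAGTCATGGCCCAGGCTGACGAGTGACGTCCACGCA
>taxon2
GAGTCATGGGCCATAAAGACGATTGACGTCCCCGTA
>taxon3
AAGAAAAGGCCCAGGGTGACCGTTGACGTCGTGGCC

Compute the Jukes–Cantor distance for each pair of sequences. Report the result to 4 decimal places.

taxon1–taxon2: 9/36 sites differ → p = 0.25, d = −0.75 ln(1 − 0.333333) = 0.304098 ≈ 0.3041.
taxon1–taxon3: 11/36 sites differ → p ≈ 0.305556, d = −0.75 ln(1 − 0.407408) = 0.392437 ≈ 0.3924.
taxon2–taxon3: 16/36 sites differ → p ≈ 0.444444, d = −0.75 ln(1 − 0.592592) = 0.673455 ≈ 0.6735.

d(taxon1,taxon2) = 0.3041, d(taxon1,taxon3) = 0.3924, d(taxon2,taxon3) = 0.6735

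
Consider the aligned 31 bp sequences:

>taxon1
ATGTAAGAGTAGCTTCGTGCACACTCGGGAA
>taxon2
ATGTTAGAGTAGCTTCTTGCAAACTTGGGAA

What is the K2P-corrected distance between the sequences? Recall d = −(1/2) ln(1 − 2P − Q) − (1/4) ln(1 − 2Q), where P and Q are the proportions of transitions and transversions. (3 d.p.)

Of 31 sites, 1 differences are transitions and 3 are transversions, so P = 1/31 ≈ 0.032258 and Q = 3/31 ≈ 0.096774.
Under the Kimura two-parameter model, d = −½ ln(1 − 2P − Q) − ¼ ln(1 − 2Q).
1 − 2P − Q = 0.83871, giving −½ ln(0.83871) = 0.087945.
1 − 2Q = 0.806452, giving −¼ ln(0.806452) = 0.053778.
d = 0.087945 + 0.053778 = 0.141723.

0.142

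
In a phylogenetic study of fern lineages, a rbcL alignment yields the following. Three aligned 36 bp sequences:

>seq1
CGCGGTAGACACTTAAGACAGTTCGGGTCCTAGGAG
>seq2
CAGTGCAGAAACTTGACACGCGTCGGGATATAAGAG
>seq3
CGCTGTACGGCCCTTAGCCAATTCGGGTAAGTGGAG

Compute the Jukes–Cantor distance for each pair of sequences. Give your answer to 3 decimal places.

seq1–seq2: 14/36 sites differ → p ≈ 0.388889, d = −0.75 ln(1 − 0.518519) = 0.548166 ≈ 0.548.
seq1–seq3: 13/36 sites differ → p ≈ 0.361111, d = −0.75 ln(1 − 0.481481) = 0.492584 ≈ 0.493.
seq2–seq3: 19/36 sites differ → p ≈ 0.527778, d = −0.75 ln(1 − 0.703704) = 0.912297 ≈ 0.912.

d(seq1,seq2) = 0.548, d(seq1,seq3) = 0.493, d(seq2,seq3) = 0.912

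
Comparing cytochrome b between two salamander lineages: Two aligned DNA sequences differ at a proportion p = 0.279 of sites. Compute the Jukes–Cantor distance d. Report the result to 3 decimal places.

0.349

d = −(3/4) ln(1 − 4p/3) = −0.75 ln(1 − 0.372) = −0.75 ln(0.628)
  = −0.75 × (-0.465215) = 0.348911 substitutions/site.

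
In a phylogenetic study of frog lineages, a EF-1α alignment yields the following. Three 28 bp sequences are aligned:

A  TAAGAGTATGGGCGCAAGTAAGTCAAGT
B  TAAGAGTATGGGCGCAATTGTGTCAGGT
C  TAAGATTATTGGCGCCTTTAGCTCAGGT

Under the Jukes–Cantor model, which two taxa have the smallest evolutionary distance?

A–B: 4/28 differ, p = 0.143, d = 0.158.
A–C: 8/28 differ, p = 0.286, d = 0.360.
B–C: 7/28 differ, p = 0.250, d = 0.304.
The smallest distance is between A and B.

A and B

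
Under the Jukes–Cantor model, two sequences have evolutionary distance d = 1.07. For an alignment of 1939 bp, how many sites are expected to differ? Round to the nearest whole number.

1105

Invert JC69: p = (3/4)(1 − e^(−4d/3)) = 0.75 × (1 − e^(-1.426667)) = 0.75 × (1 − 0.240108) = 0.569919.
Expected differing sites = pL ≈ 0.569919 × 1939 = 1105.072941 ≈ 1105.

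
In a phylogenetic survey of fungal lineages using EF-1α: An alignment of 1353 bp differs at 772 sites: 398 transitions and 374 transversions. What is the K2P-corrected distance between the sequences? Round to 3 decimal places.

1.202

P = 398/1353 ≈ 0.294161 and Q = 374/1353 ≈ 0.276423.
Under the Kimura two-parameter model, d = −½ ln(1 − 2P − Q) − ¼ ln(1 − 2Q).
1 − 2P − Q = 0.135255, giving −½ ln(0.135255) = 1.000297.
1 − 2Q = 0.447154, giving −¼ ln(0.447154) = 0.201213.
d = 1.000297 + 0.201213 = 1.201510.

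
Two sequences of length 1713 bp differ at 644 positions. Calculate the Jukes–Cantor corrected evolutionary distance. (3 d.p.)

p = 644/1713 ≈ 0.375949.
d = −(3/4) ln(1 − 4p/3) = −0.75 ln(1 − 0.501265) = −0.75 ln(0.498735)
  = −0.75 × (-0.695680) = 0.521760 substitutions/site.

0.522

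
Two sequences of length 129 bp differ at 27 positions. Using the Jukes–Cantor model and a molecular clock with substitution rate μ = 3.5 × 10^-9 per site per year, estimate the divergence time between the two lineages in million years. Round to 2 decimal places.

35.06

p = 27/129 ≈ 0.209302.
d = −(3/4) ln(1 − 4p/3) = −0.75 ln(1 − 0.279069) = −0.75 ln(0.720931)
  = −0.75 × (-0.327212) = 0.245409 substitutions/site.
Under a molecular clock d = 2μt, so t = d/(2μ) = 0.245409 / (2 × 3.5 × 10^-9) = 35.06 million years.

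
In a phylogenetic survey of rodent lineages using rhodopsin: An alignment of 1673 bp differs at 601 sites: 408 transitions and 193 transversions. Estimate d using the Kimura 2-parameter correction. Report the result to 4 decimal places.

0.5276

P = 408/1673 ≈ 0.243873 and Q = 193/1673 ≈ 0.115362.
Under the Kimura two-parameter model, d = −½ ln(1 − 2P − Q) − ¼ ln(1 − 2Q).
1 − 2P − Q = 0.396892, giving −½ ln(0.396892) = 0.462046.
1 − 2Q = 0.769276, giving −¼ ln(0.769276) = 0.065576.
d = 0.462046 + 0.065576 = 0.527622.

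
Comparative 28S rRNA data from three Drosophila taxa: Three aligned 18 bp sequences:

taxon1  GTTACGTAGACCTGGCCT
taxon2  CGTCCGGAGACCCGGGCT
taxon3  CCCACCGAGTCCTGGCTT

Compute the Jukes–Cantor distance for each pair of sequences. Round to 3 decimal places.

taxon1–taxon2: 6/18 sites differ → p ≈ 0.333333, d = −0.75 ln(1 − 0.444444) = 0.440839 ≈ 0.441.
taxon1–taxon3: 7/18 sites differ → p ≈ 0.388889, d = −0.75 ln(1 − 0.518519) = 0.548166 ≈ 0.548.
taxon2–taxon3: 8/18 sites differ → p ≈ 0.444444, d = −0.75 ln(1 − 0.592592) = 0.673455 ≈ 0.673.

d(taxon1,taxon2) = 0.441, d(taxon1,taxon3) = 0.548, d(taxon2,taxon3) = 0.673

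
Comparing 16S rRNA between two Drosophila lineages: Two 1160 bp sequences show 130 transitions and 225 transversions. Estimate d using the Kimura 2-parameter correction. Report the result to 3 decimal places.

P = 130/1160 ≈ 0.112069 and Q = 225/1160 ≈ 0.193966.
Under the Kimura two-parameter model, d = −½ ln(1 − 2P − Q) − ¼ ln(1 − 2Q).
1 − 2P − Q = 0.581896, giving −½ ln(0.581896) = 0.270732.
1 − 2Q = 0.612068, giving −¼ ln(0.612068) = 0.122728.
d = 0.270732 + 0.122728 = 0.393460.

0.393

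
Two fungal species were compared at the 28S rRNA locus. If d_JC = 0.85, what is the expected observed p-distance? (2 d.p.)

0.51

p = (3/4)(1 − e^(−4d/3)) = 0.75 × (1 − e^(-1.133333)) = 0.75 × (1 − 0.321958) = 0.508532.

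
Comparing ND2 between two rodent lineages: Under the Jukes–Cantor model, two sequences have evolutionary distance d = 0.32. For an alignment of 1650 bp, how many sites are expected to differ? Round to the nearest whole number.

Invert JC69: p = (3/4)(1 − e^(−4d/3)) = 0.75 × (1 − e^(-0.426667)) = 0.75 × (1 − 0.652681) = 0.260489.
Expected differing sites = pL ≈ 0.260489 × 1650 = 429.80685 ≈ 430.

430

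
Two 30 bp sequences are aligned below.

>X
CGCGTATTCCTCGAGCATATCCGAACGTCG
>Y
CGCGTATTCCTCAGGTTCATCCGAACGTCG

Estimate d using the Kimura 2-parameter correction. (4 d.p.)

Of 30 sites, 4 differences are transitions and 1 are transversions, so P = 4/30 ≈ 0.133333 and Q = 1/30 ≈ 0.033333.
Under the Kimura two-parameter model, d = −½ ln(1 − 2P − Q) − ¼ ln(1 − 2Q).
1 − 2P − Q = 0.700001, giving −½ ln(0.700001) = 0.178337.
1 − 2Q = 0.933334, giving −¼ ln(0.933334) = 0.017248.
d = 0.178337 + 0.017248 = 0.195585.

0.1956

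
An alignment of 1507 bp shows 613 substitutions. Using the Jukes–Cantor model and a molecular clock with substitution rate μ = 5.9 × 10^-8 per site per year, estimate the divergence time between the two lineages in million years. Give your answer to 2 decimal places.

4.97

p = 613/1507 ≈ 0.406768.
d = −(3/4) ln(1 − 4p/3) = −0.75 ln(1 − 0.542357) = −0.75 ln(0.457643)
  = −0.75 × (-0.781666) = 0.586250 substitutions/site.
Under a molecular clock d = 2μt, so t = d/(2μ) = 0.586250 / (2 × 5.9 × 10^-8) = 4.97 million years.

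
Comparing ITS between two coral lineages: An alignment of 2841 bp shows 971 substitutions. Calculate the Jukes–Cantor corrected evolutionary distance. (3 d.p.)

p = 971/2841 ≈ 0.341781.
d = −(3/4) ln(1 − 4p/3) = −0.75 ln(1 − 0.455708) = −0.75 ln(0.544292)
  = −0.75 × (-0.608269) = 0.456202 substitutions/site.

0.456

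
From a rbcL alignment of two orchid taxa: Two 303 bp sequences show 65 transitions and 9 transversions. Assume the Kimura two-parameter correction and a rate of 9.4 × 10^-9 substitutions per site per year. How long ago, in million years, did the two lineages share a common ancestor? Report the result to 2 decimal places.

17.14

P = 65/303 ≈ 0.214521 and Q = 9/303 ≈ 0.029703.
Under the Kimura two-parameter model, d = −½ ln(1 − 2P − Q) − ¼ ln(1 − 2Q).
1 − 2P − Q = 0.541255, giving −½ ln(0.541255) = 0.306932.
1 − 2Q = 0.940594, giving −¼ ln(0.940594) = 0.015311.
d = 0.306932 + 0.015311 = 0.322243.
Under a molecular clock d = 2μt, so t = d/(2μ) = 0.322243 / (2 × 9.4 × 10^-9) = 17.14 million years.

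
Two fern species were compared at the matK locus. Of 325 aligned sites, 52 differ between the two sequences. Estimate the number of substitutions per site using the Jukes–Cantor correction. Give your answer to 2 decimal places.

p = 52/325 = 0.16.
d = −(3/4) ln(1 − 4p/3) = −0.75 ln(1 − 0.213333) = −0.75 ln(0.786667)
  = −0.75 × (-0.239950) = 0.179963 substitutions/site.

0.18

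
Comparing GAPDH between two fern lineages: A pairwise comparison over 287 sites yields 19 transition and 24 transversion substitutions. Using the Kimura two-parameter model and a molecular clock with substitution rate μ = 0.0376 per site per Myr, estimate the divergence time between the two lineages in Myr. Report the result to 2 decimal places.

2.23

P = 19/287 ≈ 0.066202 and Q = 24/287 ≈ 0.083624.
Under the Kimura two-parameter model, d = −½ ln(1 − 2P − Q) − ¼ ln(1 − 2Q).
1 − 2P − Q = 0.783972, giving −½ ln(0.783972) = 0.121691.
1 − 2Q = 0.832752, giving −¼ ln(0.832752) = 0.045755.
d = 0.121691 + 0.045755 = 0.167446.
Under a molecular clock d = 2μt, so t = d/(2μ) = 0.167446 / (2 × 0.0376) = 2.23 Myr.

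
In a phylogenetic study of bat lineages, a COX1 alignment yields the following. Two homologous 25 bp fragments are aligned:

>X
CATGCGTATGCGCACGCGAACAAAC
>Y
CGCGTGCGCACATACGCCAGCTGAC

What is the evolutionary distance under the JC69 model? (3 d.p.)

0.886

The sequences differ at 13 of 25 sites, so p = 13/25 = 0.52.
d = −(3/4) ln(1 − 4p/3) = −0.75 ln(1 − 0.693333) = −0.75 ln(0.306667)
  = −0.75 × (-1.181993) = 0.886495 substitutions/site.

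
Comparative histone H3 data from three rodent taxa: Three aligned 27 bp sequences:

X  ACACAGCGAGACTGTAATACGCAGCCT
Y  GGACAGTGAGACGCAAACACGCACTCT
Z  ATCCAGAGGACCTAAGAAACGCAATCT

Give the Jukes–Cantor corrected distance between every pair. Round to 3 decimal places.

X–Y: 9/27 sites differ → p ≈ 0.333333, d = −0.75 ln(1 − 0.444444) = 0.440839 ≈ 0.441.
X–Z: 12/27 sites differ → p ≈ 0.444444, d = −0.75 ln(1 − 0.592592) = 0.673455 ≈ 0.673.
Y–Z: 12/27 sites differ → p ≈ 0.444444, d = −0.75 ln(1 − 0.592592) = 0.673455 ≈ 0.673.

d(X,Y) = 0.441, d(X,Z) = 0.673, d(Y,Z) = 0.673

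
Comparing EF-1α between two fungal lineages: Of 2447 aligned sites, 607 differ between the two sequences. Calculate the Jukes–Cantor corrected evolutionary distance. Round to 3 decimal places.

0.301

p = 607/2447 ≈ 0.248059.
d = −(3/4) ln(1 − 4p/3) = −0.75 ln(1 − 0.330745) = −0.75 ln(0.669255)
  = −0.75 × (-0.401590) = 0.301193 substitutions/site.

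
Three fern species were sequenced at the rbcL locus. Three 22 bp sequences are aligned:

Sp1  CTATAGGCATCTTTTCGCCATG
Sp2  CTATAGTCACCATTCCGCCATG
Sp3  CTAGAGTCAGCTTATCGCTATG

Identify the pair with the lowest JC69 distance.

Sp1 and Sp2

Sp1–Sp2: 4/22 differ, p = 0.182, d = 0.208.
Sp1–Sp3: 5/22 differ, p = 0.227, d = 0.271.
Sp2–Sp3: 6/22 differ, p = 0.273, d = 0.339.
The smallest distance is between Sp1 and Sp2.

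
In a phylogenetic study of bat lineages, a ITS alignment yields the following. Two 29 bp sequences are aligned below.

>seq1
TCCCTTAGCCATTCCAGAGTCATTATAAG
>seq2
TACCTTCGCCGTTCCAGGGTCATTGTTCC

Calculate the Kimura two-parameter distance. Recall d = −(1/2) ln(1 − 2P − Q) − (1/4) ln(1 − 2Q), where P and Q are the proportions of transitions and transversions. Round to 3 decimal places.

Of 29 sites, 3 differences are transitions and 5 are transversions, so P = 3/29 ≈ 0.103448 and Q = 5/29 ≈ 0.172414.
Under the Kimura two-parameter model, d = −½ ln(1 − 2P − Q) − ¼ ln(1 − 2Q).
1 − 2P − Q = 0.62069, giving −½ ln(0.62069) = 0.238462.
1 − 2Q = 0.655172, giving −¼ ln(0.655172) = 0.105714.
d = 0.238462 + 0.105714 = 0.344176.

0.344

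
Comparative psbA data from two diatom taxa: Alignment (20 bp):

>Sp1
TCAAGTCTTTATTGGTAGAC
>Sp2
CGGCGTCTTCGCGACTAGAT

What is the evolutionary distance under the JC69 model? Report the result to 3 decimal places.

The sequences differ at 11 of 20 sites, so p = 11/20 = 0.55.
d = −(3/4) ln(1 − 4p/3) = −0.75 ln(1 − 0.733333) = −0.75 ln(0.266667)
  = −0.75 × (-1.321755) = 0.991316 substitutions/site.

0.991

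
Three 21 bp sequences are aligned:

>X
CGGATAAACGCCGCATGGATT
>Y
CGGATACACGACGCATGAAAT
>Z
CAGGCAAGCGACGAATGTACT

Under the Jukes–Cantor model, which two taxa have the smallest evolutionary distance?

X and Y

X–Y: 4/21 differ, p = 0.190, d = 0.220.
X–Z: 8/21 differ, p = 0.381, d = 0.532.
Y–Z: 8/21 differ, p = 0.381, d = 0.532.
The smallest distance is between X and Y.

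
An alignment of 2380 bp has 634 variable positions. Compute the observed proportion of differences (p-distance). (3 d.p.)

0.266

p = 634/2380 = 0.266386… ≈ 0.266 (to 3 d.p.).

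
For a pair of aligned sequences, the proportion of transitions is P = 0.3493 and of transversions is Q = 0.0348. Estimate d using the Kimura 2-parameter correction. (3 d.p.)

0.679

Under the Kimura two-parameter model, d = −½ ln(1 − 2P − Q) − ¼ ln(1 − 2Q).
1 − 2P − Q = 0.2666, giving −½ ln(0.2666) = 0.661003.
1 − 2Q = 0.9304, giving −¼ ln(0.9304) = 0.018035.
d = 0.661003 + 0.018035 = 0.679038.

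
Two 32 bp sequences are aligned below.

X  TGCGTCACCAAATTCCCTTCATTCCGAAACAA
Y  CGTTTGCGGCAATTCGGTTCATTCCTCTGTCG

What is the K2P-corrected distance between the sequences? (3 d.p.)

0.928

Of 32 sites, 5 differences are transitions and 12 are transversions, so P = 5/32 = 0.15625 and Q = 12/32 = 0.375.
Under the Kimura two-parameter model, d = −½ ln(1 − 2P − Q) − ¼ ln(1 − 2Q).
1 − 2P − Q = 0.3125, giving −½ ln(0.3125) = 0.581575.
1 − 2Q = 0.25, giving −¼ ln(0.25) = 0.346574.
d = 0.581575 + 0.346574 = 0.928149.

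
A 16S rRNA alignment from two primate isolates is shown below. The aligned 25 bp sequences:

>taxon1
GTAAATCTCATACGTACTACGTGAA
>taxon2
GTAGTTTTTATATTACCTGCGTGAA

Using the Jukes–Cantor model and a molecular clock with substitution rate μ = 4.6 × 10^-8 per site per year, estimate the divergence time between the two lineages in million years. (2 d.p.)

5.33

The sequences differ at 9 of 25 sites (4, 5, 7, 9, 13, 14, 15, 16, 19), so p = 9/25 = 0.36.
d = −(3/4) ln(1 − 4p/3) = −0.75 ln(1 − 0.48) = −0.75 ln(0.52)
  = −0.75 × (-0.653926) = 0.490445 substitutions/site.
Under a molecular clock d = 2μt, so t = d/(2μ) = 0.490445 / (2 × 4.6 × 10^-8) = 5.33 million years.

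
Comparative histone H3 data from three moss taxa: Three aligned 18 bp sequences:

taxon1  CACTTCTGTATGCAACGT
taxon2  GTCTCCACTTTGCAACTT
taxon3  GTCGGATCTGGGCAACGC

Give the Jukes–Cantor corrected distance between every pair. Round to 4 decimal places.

taxon1–taxon2: 7/18 sites differ → p ≈ 0.388889, d = −0.75 ln(1 − 0.518519) = 0.548166 ≈ 0.5482.
taxon1–taxon3: 9/18 sites differ → p = 0.5, d = −0.75 ln(1 − 0.666667) = 0.823960 ≈ 0.8240.
taxon2–taxon3: 8/18 sites differ → p ≈ 0.444444, d = −0.75 ln(1 − 0.592592) = 0.673455 ≈ 0.6735.

d(taxon1,taxon2) = 0.5482, d(taxon1,taxon3) = 0.8240, d(taxon2,taxon3) = 0.6735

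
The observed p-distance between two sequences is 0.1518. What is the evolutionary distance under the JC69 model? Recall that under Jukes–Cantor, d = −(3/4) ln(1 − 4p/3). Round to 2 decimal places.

0.17

d = −(3/4) ln(1 − 4p/3) = −0.75 ln(1 − 0.2024) = −0.75 ln(0.7976)
  = −0.75 × (-0.226148) = 0.169611 substitutions/site.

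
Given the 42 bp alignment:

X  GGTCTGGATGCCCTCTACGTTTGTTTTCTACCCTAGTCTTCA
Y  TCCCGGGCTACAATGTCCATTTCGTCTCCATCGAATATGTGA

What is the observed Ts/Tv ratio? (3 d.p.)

0.438

Transitions are A↔G and C↔T; transversions are all other mismatches.
Transitions: 7. Transversions: 16.
R = 7/16 = 0.4375 ≈ 0.438 (to 3 d.p.).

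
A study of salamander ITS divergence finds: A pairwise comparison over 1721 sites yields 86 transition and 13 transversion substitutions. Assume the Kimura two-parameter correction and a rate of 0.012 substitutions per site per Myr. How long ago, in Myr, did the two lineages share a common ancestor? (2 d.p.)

2.53

P = 86/1721 ≈ 0.049971 and Q = 13/1721 ≈ 0.007554.
Under the Kimura two-parameter model, d = −½ ln(1 − 2P − Q) − ¼ ln(1 − 2Q).
1 − 2P − Q = 0.892504, giving −½ ln(0.892504) = 0.056862.
1 − 2Q = 0.984892, giving −¼ ln(0.984892) = 0.003806.
d = 0.056862 + 0.003806 = 0.060668.
Under a molecular clock d = 2μt, so t = d/(2μ) = 0.060668 / (2 × 0.012) = 2.53 Myr.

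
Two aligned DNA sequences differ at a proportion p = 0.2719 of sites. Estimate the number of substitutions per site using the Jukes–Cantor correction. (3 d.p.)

d = −(3/4) ln(1 − 4p/3) = −0.75 ln(1 − 0.362533) = −0.75 ln(0.637467)
  = −0.75 × (-0.450253) = 0.337690 substitutions/site.

0.338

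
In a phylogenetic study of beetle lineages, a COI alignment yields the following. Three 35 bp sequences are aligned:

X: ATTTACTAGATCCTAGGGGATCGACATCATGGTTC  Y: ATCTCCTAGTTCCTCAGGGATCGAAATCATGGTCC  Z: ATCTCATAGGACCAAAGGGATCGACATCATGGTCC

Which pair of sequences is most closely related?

Y and Z

X–Y: 7/35 differ, p = 0.200, d = 0.233.
X–Z: 8/35 differ, p = 0.229, d = 0.273.
Y–Z: 6/35 differ, p = 0.171, d = 0.195.
The smallest distance is between Y and Z.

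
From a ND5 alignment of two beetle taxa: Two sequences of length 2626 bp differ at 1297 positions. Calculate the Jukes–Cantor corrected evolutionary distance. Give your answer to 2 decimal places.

p = 1297/2626 ≈ 0.493907.
d = −(3/4) ln(1 − 4p/3) = −0.75 ln(1 − 0.658543) = −0.75 ln(0.341457)
  = −0.75 × (-1.074534) = 0.805901 substitutions/site.

0.81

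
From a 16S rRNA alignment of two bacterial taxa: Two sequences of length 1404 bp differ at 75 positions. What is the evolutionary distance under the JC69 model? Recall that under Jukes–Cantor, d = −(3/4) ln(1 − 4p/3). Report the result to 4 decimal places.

0.0554

p = 75/1404 ≈ 0.053419.
d = −(3/4) ln(1 − 4p/3) = −0.75 ln(1 − 0.071225) = −0.75 ln(0.928775)
  = −0.75 × (-0.073889) = 0.055417 substitutions/site.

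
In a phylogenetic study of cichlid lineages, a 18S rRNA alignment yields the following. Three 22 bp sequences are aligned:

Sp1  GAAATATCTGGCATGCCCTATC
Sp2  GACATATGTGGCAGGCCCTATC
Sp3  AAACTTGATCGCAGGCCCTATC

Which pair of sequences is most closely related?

Sp1–Sp2: 3/22 differ, p = 0.136, d = 0.151.
Sp1–Sp3: 7/22 differ, p = 0.318, d = 0.414.
Sp2–Sp3: 7/22 differ, p = 0.318, d = 0.414.
The smallest distance is between Sp1 and Sp2.

Sp1 and Sp2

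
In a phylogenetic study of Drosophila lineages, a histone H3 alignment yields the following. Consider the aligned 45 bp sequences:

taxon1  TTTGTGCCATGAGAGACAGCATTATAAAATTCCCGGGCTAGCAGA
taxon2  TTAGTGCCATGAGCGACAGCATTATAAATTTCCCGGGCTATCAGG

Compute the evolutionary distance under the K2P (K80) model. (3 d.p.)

Of 45 sites, 1 differences are transitions and 4 are transversions, so P = 1/45 ≈ 0.022222 and Q = 4/45 ≈ 0.088889.
Under the Kimura two-parameter model, d = −½ ln(1 − 2P − Q) − ¼ ln(1 − 2Q).
1 − 2P − Q = 0.866667, giving −½ ln(0.866667) = 0.071550.
1 − 2Q = 0.822222, giving −¼ ln(0.822222) = 0.048936.
d = 0.071550 + 0.048936 = 0.120486.

0.120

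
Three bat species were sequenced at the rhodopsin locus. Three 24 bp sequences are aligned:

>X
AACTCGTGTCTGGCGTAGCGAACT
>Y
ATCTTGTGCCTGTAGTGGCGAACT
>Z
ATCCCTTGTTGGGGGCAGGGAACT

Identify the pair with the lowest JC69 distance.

X–Y: 6/24 differ, p = 0.250, d = 0.304.
X–Z: 8/24 differ, p = 0.333, d = 0.441.
Y–Z: 11/24 differ, p = 0.458, d = 0.708.
The smallest distance is between X and Y.

X and Y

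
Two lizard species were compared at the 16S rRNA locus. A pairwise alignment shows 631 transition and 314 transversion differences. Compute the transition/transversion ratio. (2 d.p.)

2.01

R = 631/314 = 2.009554… ≈ 2.01 (to 2 d.p.).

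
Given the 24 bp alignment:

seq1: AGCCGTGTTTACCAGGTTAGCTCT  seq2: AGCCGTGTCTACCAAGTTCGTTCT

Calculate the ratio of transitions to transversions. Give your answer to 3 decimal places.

Transitions are A↔G and C↔T; transversions are all other mismatches.
Transitions: 3. Transversions: 1.
R = 3/1 = 3.000.

3.000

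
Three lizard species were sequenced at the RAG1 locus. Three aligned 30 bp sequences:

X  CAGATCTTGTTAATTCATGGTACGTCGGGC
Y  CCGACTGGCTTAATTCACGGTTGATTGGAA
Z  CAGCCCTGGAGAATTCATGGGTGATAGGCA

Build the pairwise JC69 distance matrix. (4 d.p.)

X–Y: 13/30 sites differ → p ≈ 0.433333, d = −0.75 ln(1 − 0.577777) = 0.646666 ≈ 0.6467.
X–Z: 12/30 sites differ → p = 0.4, d = −0.75 ln(1 − 0.533333) = 0.571605 ≈ 0.5716.
Y–Z: 11/30 sites differ → p ≈ 0.366667, d = −0.75 ln(1 − 0.488889) = 0.503376 ≈ 0.5034.

d(X,Y) = 0.6467, d(X,Z) = 0.5716, d(Y,Z) = 0.5034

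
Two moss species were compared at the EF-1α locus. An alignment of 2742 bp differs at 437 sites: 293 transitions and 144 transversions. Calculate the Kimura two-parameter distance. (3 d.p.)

0.183

P = 293/2742 ≈ 0.106856 and Q = 144/2742 ≈ 0.052516.
Under the Kimura two-parameter model, d = −½ ln(1 − 2P − Q) − ¼ ln(1 − 2Q).
1 − 2P − Q = 0.733772, giving −½ ln(0.733772) = 0.154778.
1 − 2Q = 0.894968, giving −¼ ln(0.894968) = 0.027742.
d = 0.154778 + 0.027742 = 0.182520.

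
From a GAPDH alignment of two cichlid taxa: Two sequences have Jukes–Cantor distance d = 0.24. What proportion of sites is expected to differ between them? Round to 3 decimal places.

p = (3/4)(1 − e^(−4d/3)) = 0.75 × (1 − e^(-0.32)) = 0.75 × (1 − 0.726149) = 0.205388.

0.205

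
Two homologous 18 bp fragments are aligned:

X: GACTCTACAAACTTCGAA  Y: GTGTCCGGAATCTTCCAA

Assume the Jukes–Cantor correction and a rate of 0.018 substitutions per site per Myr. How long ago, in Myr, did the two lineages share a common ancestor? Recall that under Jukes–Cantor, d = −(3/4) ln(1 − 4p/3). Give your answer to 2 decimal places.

15.23

The sequences differ at 7 of 18 sites (2, 3, 6, 7, 8, 11, 16), so p = 7/18 ≈ 0.388889.
d = −(3/4) ln(1 − 4p/3) = −0.75 ln(1 − 0.518519) = −0.75 ln(0.481481)
  = −0.75 × (-0.730889) = 0.548167 substitutions/site.
Under a molecular clock d = 2μt, so t = d/(2μ) = 0.548167 / (2 × 0.018) = 15.23 Myr.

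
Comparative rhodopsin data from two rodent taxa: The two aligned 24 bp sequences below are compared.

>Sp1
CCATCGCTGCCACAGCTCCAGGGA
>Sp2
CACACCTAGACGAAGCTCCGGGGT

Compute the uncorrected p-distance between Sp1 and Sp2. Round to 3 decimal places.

0.458

The sequences differ at 11 of 24 positions.
p = 11/24 = 0.458333… ≈ 0.458 (to 3 d.p.).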